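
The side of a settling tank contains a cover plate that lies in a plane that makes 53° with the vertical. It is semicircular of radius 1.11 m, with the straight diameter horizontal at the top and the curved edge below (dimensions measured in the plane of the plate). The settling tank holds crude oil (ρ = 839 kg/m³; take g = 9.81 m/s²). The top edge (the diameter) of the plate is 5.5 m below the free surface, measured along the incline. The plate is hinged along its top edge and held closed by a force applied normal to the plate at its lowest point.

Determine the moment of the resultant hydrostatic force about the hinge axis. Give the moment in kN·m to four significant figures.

M ≈ 27.79 kN·m

γ = ρg = 839 × 9.81 / 1000 = 8.23059 kN/m³.
The plate makes 53° with the vertical, i.e. θ = 90° − 53° = 37° to the horizontal. Measuring y along the incline from the free-surface line, vertical depth h = y·sinθ with sinθ = 0.601815.
The centroid of a semicircle lies 4r/(3π) = 0.471099 m from the diameter, here below the top edge, so y_c = 5.5 + 0.471099 = 5.9711 m and h_c = 5.9711 × 0.601815 = 3.5935 m.
A = πr²/2 = π × 1.11²/2 = 1.93538 m².
Resultant F = γ·h_c·A = 8.23059 × 3.5935 × 1.93538 = 57.242 kN.
I_c = (π/8 − 8/(9π))·r⁴ = 0.109757 × 1.11⁴ = 0.166619 m⁴.
Centre of pressure: y_p = y_c + I_c/(y_c·A) = 5.9711 + 0.166619/(5.9711 × 1.93538) = 5.9711 + 0.014418 = 5.98552 m along the plane.
The resultant acts 0.471099 + 0.014418 = 0.485517 m (along the plate) below the hinge at the top edge, so the moment about the hinge is M = F × 0.485517 = 57.242 × 0.485517 = 27.792 kN·m.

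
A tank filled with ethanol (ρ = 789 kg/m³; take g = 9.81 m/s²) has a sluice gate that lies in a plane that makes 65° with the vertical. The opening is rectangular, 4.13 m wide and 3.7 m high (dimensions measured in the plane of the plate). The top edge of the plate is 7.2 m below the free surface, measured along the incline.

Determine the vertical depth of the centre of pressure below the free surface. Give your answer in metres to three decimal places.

h_p = 3.878 m

γ = ρg = 789 × 9.81 / 1000 = 7.74009 kN/m³.
The plate makes 65° with the vertical, i.e. θ = 90° − 65° = 25° to the horizontal. Measuring y along the incline from the free-surface line, vertical depth h = y·sinθ with sinθ = 0.422618.
The centroid lies 3.7/2 = 1.85 m below the top edge, so y_c = 7.2 + 1.85 = 9.05 m and h_c = 9.05 × 0.422618 = 3.82469 m.
A = 4.13 × 3.7 = 15.281 m².
Resultant F = γ·h_c·A = 7.74009 × 3.82469 × 15.281 = 452.37 kN.
I_c = b·h³/12 = 4.13 × 3.7³/12 = 17.4331 m⁴.
Centre of pressure: y_p = y_c + I_c/(y_c·A) = 9.05 + 17.4331/(9.05 × 15.281) = 9.05 + 0.126059 = 9.17606 m along the plane.
Vertically, h_p = y_p·sinθ = 9.17606 × 0.422618 = 3.87797 m.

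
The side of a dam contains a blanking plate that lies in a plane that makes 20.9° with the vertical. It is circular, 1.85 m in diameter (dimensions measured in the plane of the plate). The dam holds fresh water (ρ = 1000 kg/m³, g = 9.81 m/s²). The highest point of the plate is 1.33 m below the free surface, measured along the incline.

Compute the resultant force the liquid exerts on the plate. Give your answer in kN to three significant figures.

γ = ρg = 1000 × 9.81 = 9810 N/m³ = 9.81 kN/m³.
The plate makes 20.9° with the vertical, i.e. θ = 90° − 20.9° = 69.1° to the horizontal. Measuring y along the incline from the free-surface line, vertical depth h = y·sinθ with sinθ = 0.934204.
The centroid is at the centre, 0.925 m below the top of the plate, so y_c = 1.33 + 0.925 = 2.255 m and h_c = 2.255 × 0.934204 = 2.10663 m.
A = π(0.925)² = 2.68803 m².
Resultant F = γ·h_c·A = 9.81 × 2.10663 × 2.68803 = 55.5509 kN.

F ≈ 55.6 kN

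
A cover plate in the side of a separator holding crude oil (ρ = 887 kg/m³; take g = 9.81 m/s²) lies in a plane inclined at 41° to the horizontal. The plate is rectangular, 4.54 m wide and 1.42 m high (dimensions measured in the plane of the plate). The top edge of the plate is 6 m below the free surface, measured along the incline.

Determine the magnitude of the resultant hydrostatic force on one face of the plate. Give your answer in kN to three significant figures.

F ≈ 247 kN

γ = ρg = 887 × 9.81 / 1000 = 8.70147 kN/m³.
Let θ = 41° be the plate's angle to the horizontal; measure y along the incline from where the plane meets the free surface. Vertical depth h = y·sinθ with sinθ = 0.656059.
The centroid lies 1.42/2 = 0.71 m below the top edge, so y_c = 6 + 0.71 = 6.71 m and h_c = 6.71 × 0.656059 = 4.40216 m.
A = 4.54 × 1.42 = 6.4468 m².
Resultant F = γ·h_c·A = 8.70147 × 4.40216 × 6.4468 = 246.946 kN.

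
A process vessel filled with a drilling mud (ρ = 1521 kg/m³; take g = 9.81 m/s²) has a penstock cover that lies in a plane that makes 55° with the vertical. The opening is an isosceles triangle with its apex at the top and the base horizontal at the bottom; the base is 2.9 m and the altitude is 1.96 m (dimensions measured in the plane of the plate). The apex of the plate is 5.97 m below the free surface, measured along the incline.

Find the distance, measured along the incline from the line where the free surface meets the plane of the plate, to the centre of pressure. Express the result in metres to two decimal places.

γ = ρg = 1521 × 9.81 / 1000 = 14.92101 kN/m³.
The plate makes 55° with the vertical, i.e. θ = 90° − 55° = 35° to the horizontal. Measuring y along the incline from the free-surface line, vertical depth h = y·sinθ with sinθ = 0.573576.
With the apex up, the centroid sits 2h/3 = 2 × 1.96/3 = 1.30667 m below the apex, so y_c = 5.97 + 1.30667 = 7.27667 m and h_c = 7.27667 × 0.573576 = 4.17372 m.
A = ½ × 2.9 × 1.96 = 2.842 m².
Resultant F = γ·h_c·A = 14.92101 × 4.17372 × 2.842 = 176.989 kN.
I_c = b·h³/36 = 2.9 × 1.96³/36 = 0.606546 m⁴.
Centre of pressure: y_p = y_c + I_c/(y_c·A) = 7.27667 + 0.606546/(7.27667 × 2.842) = 7.27667 + 0.0293297 = 7.306 m along the plane.

y_p = 7.31 m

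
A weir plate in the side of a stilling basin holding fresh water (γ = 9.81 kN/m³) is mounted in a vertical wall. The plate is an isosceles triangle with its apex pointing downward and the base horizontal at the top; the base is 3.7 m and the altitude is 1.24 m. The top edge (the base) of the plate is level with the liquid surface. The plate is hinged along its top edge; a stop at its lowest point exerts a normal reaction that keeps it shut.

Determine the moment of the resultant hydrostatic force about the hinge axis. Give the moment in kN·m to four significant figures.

γ = 9.81 kN/m³.
With the apex down, the centroid sits h/3 = 1.24/3 = 0.413333 m below the base (the top edge), so the centroid depth is h_c = 0.413333 m.
A = ½ × 3.7 × 1.24 = 2.294 m².
Resultant F = γ·h_c·A = 9.81 × 0.413333 × 2.294 = 9.3017 kN.
I_c = b·h³/36 = 3.7 × 1.24³/36 = 0.195959 m⁴.
Centre of pressure: y_p = y_c + I_c/(y_c·A) = 0.413333 + 0.195959/(0.413333 × 2.294) = 0.413333 + 0.206667 = 0.62 m along the plane.
The resultant acts 0.413333 + 0.206667 = 0.62 m (along the plate) below the hinge at the top edge, so the moment about the hinge is M = F × 0.62 = 9.3017 × 0.62 = 5.76705 kN·m.

M ≈ 5.767 kN·m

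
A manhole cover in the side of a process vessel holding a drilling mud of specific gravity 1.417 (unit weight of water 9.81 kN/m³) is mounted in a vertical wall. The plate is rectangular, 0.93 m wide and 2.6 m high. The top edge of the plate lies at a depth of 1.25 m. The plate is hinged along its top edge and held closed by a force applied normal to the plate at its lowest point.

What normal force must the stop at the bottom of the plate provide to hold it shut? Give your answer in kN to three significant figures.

γ = 1.417 × 9.81 = 13.90077 kN/m³.
The centroid lies 2.6/2 = 1.3 m below the top edge, so the centroid depth is h_c = 1.25 + 1.3 = 2.55 m.
A = 0.93 × 2.6 = 2.418 m².
Resultant F = γ·h_c·A = 13.90077 × 2.55 × 2.418 = 85.7108 kN.
I_c = b·h³/12 = 0.93 × 2.6³/12 = 1.36214 m⁴.
Centre of pressure: y_p = y_c + I_c/(y_c·A) = 2.55 + 1.36214/(2.55 × 2.418) = 2.55 + 0.220915 = 2.77092 m along the plane.
The resultant acts 1.3 + 0.220915 = 1.52092 m (along the plate) below the hinge at the top edge, so the moment about the hinge is M = F × 1.52092 = 85.7108 × 1.52092 = 130.359 kN·m.
A normal force at the bottom, 2.6 m from the hinge, must supply this moment: P = 130.359/2.6 = 50.1381 kN.

P ≈ 50.1 kN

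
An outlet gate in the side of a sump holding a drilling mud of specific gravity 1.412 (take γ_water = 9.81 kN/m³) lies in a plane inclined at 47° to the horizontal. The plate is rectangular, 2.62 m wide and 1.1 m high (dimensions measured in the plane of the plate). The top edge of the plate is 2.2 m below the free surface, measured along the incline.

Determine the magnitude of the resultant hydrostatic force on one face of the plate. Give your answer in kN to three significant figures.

γ = 1.412 × 9.81 = 13.85172 kN/m³.
Let θ = 47° be the plate's angle to the horizontal; measure y along the incline from where the plane meets the free surface. Vertical depth h = y·sinθ with sinθ = 0.731354.
The centroid lies 1.1/2 = 0.55 m below the top edge, so y_c = 2.2 + 0.55 = 2.75 m and h_c = 2.75 × 0.731354 = 2.01122 m.
A = 2.62 × 1.1 = 2.882 m².
Resultant F = γ·h_c·A = 13.85172 × 2.01122 × 2.882 = 80.2892 kN.

F ≈ 80.3 kN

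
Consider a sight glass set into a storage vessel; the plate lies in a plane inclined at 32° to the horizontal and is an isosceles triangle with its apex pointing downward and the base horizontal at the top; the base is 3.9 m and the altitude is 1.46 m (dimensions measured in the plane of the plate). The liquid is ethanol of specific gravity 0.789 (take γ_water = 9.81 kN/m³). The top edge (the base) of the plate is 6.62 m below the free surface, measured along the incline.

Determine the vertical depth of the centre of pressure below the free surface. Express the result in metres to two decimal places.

h_p = 3.77 m

γ = 0.789 × 9.81 = 7.74009 kN/m³.
Let θ = 32° be the plate's angle to the horizontal; measure y along the incline from where the plane meets the free surface. Vertical depth h = y·sinθ with sinθ = 0.529919.
With the apex down, the centroid sits h/3 = 1.46/3 = 0.486667 m below the base (the top edge), so y_c = 6.62 + 0.486667 = 7.10667 m and h_c = 7.10667 × 0.529919 = 3.76596 m.
A = ½ × 3.9 × 1.46 = 2.847 m².
Resultant F = γ·h_c·A = 7.74009 × 3.76596 × 2.847 = 82.9868 kN.
I_c = b·h³/36 = 3.9 × 1.46³/36 = 0.337148 m⁴.
Centre of pressure: y_p = y_c + I_c/(y_c·A) = 7.10667 + 0.337148/(7.10667 × 2.847) = 7.10667 + 0.0166635 = 7.12333 m along the plane.
Vertically, h_p = y_p·sinθ = 7.12333 × 0.529919 = 3.77479 m.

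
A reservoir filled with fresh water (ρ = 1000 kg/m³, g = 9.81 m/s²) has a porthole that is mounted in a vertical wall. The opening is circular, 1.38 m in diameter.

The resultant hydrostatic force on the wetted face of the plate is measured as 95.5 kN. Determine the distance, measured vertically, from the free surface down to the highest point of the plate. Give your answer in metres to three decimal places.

γ = ρg = 1000 × 9.81 = 9810 N/m³ = 9.81 kN/m³.
A = π(0.69)² = 1.49571 m².
From F = γ·h_c·A, the centroid depth is h_c = 95.5/(9.81 × 1.49571) = 6.50859 m.
The centroid is at the centre, 0.69 m below the top of the plate, so the highest point sits at h_top = 6.50859 − 0.69 = 5.81859 m below the surface.

d_top ≈ 5.819 m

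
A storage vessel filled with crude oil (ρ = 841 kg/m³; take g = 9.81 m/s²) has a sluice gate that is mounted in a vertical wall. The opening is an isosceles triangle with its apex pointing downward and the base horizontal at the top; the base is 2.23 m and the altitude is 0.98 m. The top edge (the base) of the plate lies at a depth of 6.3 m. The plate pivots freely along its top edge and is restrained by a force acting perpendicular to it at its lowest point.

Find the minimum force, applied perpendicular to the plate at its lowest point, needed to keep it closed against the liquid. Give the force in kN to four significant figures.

γ = ρg = 841 × 9.81 / 1000 = 8.25021 kN/m³.
With the apex down, the centroid sits h/3 = 0.98/3 = 0.326667 m below the base (the top edge), so the centroid depth is h_c = 6.3 + 0.326667 = 6.62667 m.
A = ½ × 2.23 × 0.98 = 1.0927 m².
Resultant F = γ·h_c·A = 8.25021 × 6.62667 × 1.0927 = 59.7395 kN.
I_c = b·h³/36 = 2.23 × 0.98³/36 = 0.0583016 m⁴.
Centre of pressure: y_p = y_c + I_c/(y_c·A) = 6.62667 + 0.0583016/(6.62667 × 1.0927) = 6.62667 + 0.00805164 = 6.63472 m along the plane.
The resultant acts 0.326667 + 0.00805164 = 0.334719 m (along the plate) below the hinge at the top edge, so the moment about the hinge is M = F × 0.334719 = 59.7395 × 0.334719 = 19.9959 kN·m.
A normal force at the bottom, 0.98 m from the hinge, must supply this moment: P = 19.9959/0.98 = 20.404 kN.

P ≈ 20.40 kN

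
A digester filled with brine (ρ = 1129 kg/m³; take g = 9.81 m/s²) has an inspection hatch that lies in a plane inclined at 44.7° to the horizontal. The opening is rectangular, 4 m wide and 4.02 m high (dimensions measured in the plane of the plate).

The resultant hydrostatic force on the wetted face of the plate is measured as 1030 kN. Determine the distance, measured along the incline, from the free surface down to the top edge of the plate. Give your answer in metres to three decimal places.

γ = ρg = 1129 × 9.81 / 1000 = 11.07549 kN/m³.
A = 4 × 4.02 = 16.08 m².
From F = γ·h_c·A, the centroid depth is h_c = 1030/(11.07549 × 16.08) = 5.78347 m.
Let θ = 44.7° be the plate's angle to the horizontal; measure y along the incline from where the plane meets the free surface. Vertical depth h = y·sinθ with sinθ = 0.703395.
Along the incline, y_c = h_c/sinθ = 5.78347/0.703395 = 8.22222 m.
The centroid lies 4.02/2 = 2.01 m below the top edge, so the top edge sits at y_top = 8.22222 − 2.01 = 6.21222 m along the incline.

y_top ≈ 6.212 m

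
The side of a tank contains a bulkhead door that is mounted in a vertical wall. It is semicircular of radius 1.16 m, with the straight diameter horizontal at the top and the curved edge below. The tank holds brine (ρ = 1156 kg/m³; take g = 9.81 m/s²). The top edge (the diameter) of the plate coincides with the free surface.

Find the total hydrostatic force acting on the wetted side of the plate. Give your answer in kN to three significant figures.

F ≈ 11.8 kN

γ = ρg = 1156 × 9.81 / 1000 = 11.34036 kN/m³.
The centroid of a semicircle lies 4r/(3π) = 0.492319 m from the diameter, here below the top edge, so the centroid depth is h_c = 0.492319 m.
A = πr²/2 = π × 1.16²/2 = 2.11366 m².
Resultant F = γ·h_c·A = 11.34036 × 0.492319 × 2.11366 = 11.8007 kN.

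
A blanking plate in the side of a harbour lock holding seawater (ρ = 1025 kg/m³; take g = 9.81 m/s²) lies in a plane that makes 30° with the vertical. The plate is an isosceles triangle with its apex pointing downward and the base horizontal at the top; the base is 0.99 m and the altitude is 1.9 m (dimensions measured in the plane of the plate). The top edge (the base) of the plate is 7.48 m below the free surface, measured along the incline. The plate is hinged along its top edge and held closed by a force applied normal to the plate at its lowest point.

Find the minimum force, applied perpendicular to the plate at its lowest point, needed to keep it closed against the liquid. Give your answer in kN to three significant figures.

P ≈ 23.0 kN

γ = ρg = 1025 × 9.81 / 1000 = 10.05525 kN/m³.
The plate makes 30° with the vertical, i.e. θ = 90° − 30° = 60° to the horizontal. Measuring y along the incline from the free-surface line, vertical depth h = y·sinθ with sinθ = 0.866025.
With the apex down, the centroid sits h/3 = 1.9/3 = 0.633333 m below the base (the top edge), so y_c = 7.48 + 0.633333 = 8.11333 m and h_c = 8.11333 × 0.866025 = 7.02635 m.
A = ½ × 0.99 × 1.9 = 0.9405 m².
Resultant F = γ·h_c·A = 10.05525 × 7.02635 × 0.9405 = 66.4479 kN.
I_c = b·h³/36 = 0.99 × 1.9³/36 = 0.188622 m⁴.
Centre of pressure: y_p = y_c + I_c/(y_c·A) = 8.11333 + 0.188622/(8.11333 × 0.9405) = 8.11333 + 0.0247192 = 8.13805 m along the plane.
The resultant acts 0.633333 + 0.0247192 = 0.658052 m (along the plate) below the hinge at the top edge, so the moment about the hinge is M = F × 0.658052 = 66.4479 × 0.658052 = 43.7262 kN·m.
A normal force at the bottom, 1.9 m from the hinge, must supply this moment: P = 43.7262/1.9 = 23.0138 kN.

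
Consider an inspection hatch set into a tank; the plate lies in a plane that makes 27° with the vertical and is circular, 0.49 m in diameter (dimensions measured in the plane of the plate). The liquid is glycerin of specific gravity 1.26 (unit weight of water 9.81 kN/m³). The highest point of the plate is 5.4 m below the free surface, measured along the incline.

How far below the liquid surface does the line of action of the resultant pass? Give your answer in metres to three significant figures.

h_p = 5.03 m

γ = 1.26 × 9.81 = 12.3606 kN/m³.
The plate makes 27° with the vertical, i.e. θ = 90° − 27° = 63° to the horizontal. Measuring y along the incline from the free-surface line, vertical depth h = y·sinθ with sinθ = 0.891007.
The centroid is at the centre, 0.245 m below the top of the plate, so y_c = 5.4 + 0.245 = 5.645 m and h_c = 5.645 × 0.891007 = 5.02973 m.
A = π(0.245)² = 0.188574 m².
Resultant F = γ·h_c·A = 12.3606 × 5.02973 × 0.188574 = 11.7237 kN.
I_c = πr⁴/4 = π × 0.245⁴/4 = 0.00282979 m⁴.
Centre of pressure: y_p = y_c + I_c/(y_c·A) = 5.645 + 0.00282979/(5.645 × 0.188574) = 5.645 + 0.00265833 = 5.64766 m along the plane.
Vertically, h_p = y_p·sinθ = 5.64766 × 0.891007 = 5.0321 m.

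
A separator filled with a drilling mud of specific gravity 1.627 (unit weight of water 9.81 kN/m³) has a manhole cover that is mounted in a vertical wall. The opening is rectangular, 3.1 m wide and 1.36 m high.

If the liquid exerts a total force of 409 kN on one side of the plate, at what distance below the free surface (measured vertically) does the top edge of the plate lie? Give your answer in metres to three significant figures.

γ = 1.627 × 9.81 = 15.96087 kN/m³.
A = 3.1 × 1.36 = 4.216 m².
From F = γ·h_c·A, the centroid depth is h_c = 409/(15.96087 × 4.216) = 6.07808 m.
The centroid lies 1.36/2 = 0.68 m below the top edge, so the top edge sits at h_top = 6.07808 − 0.68 = 5.39808 m below the surface.

d_top ≈ 5.40 m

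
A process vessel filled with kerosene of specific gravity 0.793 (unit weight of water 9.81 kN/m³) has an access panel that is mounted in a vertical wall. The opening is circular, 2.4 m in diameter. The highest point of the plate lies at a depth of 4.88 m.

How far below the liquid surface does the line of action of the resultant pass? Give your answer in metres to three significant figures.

γ = 0.793 × 9.81 = 7.77933 kN/m³.
The centroid is at the centre, 1.2 m below the top of the plate, so the centroid depth is h_c = 4.88 + 1.2 = 6.08 m.
A = π(1.2)² = 4.52389 m².
Resultant F = γ·h_c·A = 7.77933 × 6.08 × 4.52389 = 213.972 kN.
I_c = πr⁴/4 = π × 1.2⁴/4 = 1.6286 m⁴.
Centre of pressure: y_p = y_c + I_c/(y_c·A) = 6.08 + 1.6286/(6.08 × 4.52389) = 6.08 + 0.0592105 = 6.13921 m along the plane.

h_p = 6.14 m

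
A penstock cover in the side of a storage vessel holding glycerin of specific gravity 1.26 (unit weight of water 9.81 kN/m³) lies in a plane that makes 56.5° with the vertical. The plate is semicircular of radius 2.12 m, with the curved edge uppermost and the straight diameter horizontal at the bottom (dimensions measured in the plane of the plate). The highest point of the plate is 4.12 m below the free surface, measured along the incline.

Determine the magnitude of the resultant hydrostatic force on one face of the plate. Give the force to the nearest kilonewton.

γ = 1.26 × 9.81 = 12.3606 kN/m³.
The plate makes 56.5° with the vertical, i.e. θ = 90° − 56.5° = 33.5° to the horizontal. Measuring y along the incline from the free-surface line, vertical depth h = y·sinθ with sinθ = 0.551937.
The centroid lies 4r/(3π) = 0.899756 m above the diameter, so r − 4r/(3π) = 2.12 − 0.899756 = 1.22024 m below the topmost point, so y_c = 4.12 + 1.22024 = 5.34024 m and h_c = 5.34024 × 0.551937 = 2.94748 m.
A = πr²/2 = π × 2.12²/2 = 7.05979 m².
Resultant F = γ·h_c·A = 12.3606 × 2.94748 × 7.05979 = 257.207 kN.

F ≈ 257 kN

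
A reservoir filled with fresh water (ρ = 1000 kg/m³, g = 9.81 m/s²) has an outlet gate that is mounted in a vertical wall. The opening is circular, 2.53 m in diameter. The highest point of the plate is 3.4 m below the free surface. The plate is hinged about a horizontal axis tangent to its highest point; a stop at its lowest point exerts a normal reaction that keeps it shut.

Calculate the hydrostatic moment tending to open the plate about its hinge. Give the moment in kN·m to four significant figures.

M ≈ 310.8 kN·m

γ = ρg = 1000 × 9.81 = 9810 N/m³ = 9.81 kN/m³.
The centroid is at the centre, 1.265 m below the top of the plate, so the centroid depth is h_c = 3.4 + 1.265 = 4.665 m.
A = π(1.265)² = 5.02726 m².
Resultant F = γ·h_c·A = 9.81 × 4.665 × 5.02726 = 230.066 kN.
I_c = πr⁴/4 = π × 1.265⁴/4 = 2.01118 m⁴.
Centre of pressure: y_p = y_c + I_c/(y_c·A) = 4.665 + 2.01118/(4.665 × 5.02726) = 4.665 + 0.0857567 = 4.75076 m along the plane.
The resultant acts 1.265 + 0.0857567 = 1.35076 m (along the plate) below the hinge at the top edge, so the moment about the hinge is M = F × 1.35076 = 230.066 × 1.35076 = 310.764 kN·m.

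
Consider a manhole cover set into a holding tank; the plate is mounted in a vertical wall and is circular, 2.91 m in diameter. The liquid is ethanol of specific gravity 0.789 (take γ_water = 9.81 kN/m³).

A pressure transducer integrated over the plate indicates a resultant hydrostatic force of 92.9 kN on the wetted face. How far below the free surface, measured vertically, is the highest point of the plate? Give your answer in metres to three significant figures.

d_top ≈ 0.350 m

γ = 0.789 × 9.81 = 7.74009 kN/m³.
A = π(1.455)² = 6.65083 m².
From F = γ·h_c·A, the centroid depth is h_c = 92.9/(7.74009 × 6.65083) = 1.80465 m.
The centroid is at the centre, 1.455 m below the top of the plate, so the highest point sits at h_top = 1.80465 − 1.455 = 0.34965 m below the surface.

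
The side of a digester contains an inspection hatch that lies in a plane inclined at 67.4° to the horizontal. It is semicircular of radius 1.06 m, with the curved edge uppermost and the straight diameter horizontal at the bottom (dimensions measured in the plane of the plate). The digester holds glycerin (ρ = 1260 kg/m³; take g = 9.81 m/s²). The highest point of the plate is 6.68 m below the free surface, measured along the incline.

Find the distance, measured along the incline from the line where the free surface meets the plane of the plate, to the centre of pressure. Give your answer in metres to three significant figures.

y_p = 7.30 m

γ = ρg = 1260 × 9.81 / 1000 = 12.3606 kN/m³.
Let θ = 67.4° be the plate's angle to the horizontal; measure y along the incline from where the plane meets the free surface. Vertical depth h = y·sinθ with sinθ = 0.923210.
The centroid lies 4r/(3π) = 0.449878 m above the diameter, so r − 4r/(3π) = 1.06 − 0.449878 = 0.610122 m below the topmost point, so y_c = 6.68 + 0.610122 = 7.29012 m and h_c = 7.29012 × 0.923210 = 6.73031 m.
A = πr²/2 = π × 1.06²/2 = 1.76495 m².
Resultant F = γ·h_c·A = 12.3606 × 6.73031 × 1.76495 = 146.827 kN.
I_c = (π/8 − 8/(9π))·r⁴ = 0.109757 × 1.06⁴ = 0.138566 m⁴.
Centre of pressure: y_p = y_c + I_c/(y_c·A) = 7.29012 + 0.138566/(7.29012 × 1.76495) = 7.29012 + 0.0107694 = 7.30089 m along the plane.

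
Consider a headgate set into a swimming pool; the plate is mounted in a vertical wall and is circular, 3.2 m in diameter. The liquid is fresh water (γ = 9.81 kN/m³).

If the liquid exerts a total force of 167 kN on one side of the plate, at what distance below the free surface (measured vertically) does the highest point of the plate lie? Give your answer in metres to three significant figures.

d_top ≈ 0.517 m

γ = 9.81 kN/m³.
A = π(1.6)² = 8.04248 m².
From F = γ·h_c·A, the centroid depth is h_c = 167/(9.81 × 8.04248) = 2.11669 m.
The centroid is at the centre, 1.6 m below the top of the plate, so the highest point sits at h_top = 2.11669 − 1.6 = 0.51669 m below the surface.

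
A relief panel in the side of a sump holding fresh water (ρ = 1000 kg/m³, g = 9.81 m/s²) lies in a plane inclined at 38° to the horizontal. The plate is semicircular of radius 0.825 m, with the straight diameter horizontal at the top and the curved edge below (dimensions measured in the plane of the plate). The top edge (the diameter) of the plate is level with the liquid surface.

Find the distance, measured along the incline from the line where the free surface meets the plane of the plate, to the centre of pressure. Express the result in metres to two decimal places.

γ = ρg = 1000 × 9.81 = 9810 N/m³ = 9.81 kN/m³.
Let θ = 38° be the plate's angle to the horizontal; measure y along the incline from where the plane meets the free surface. Vertical depth h = y·sinθ with sinθ = 0.615661.
The centroid of a semicircle lies 4r/(3π) = 0.350141 m from the diameter, here below the top edge, so y_c = 0.350141 m and h_c = 0.350141 × 0.615661 = 0.215568 m.
A = πr²/2 = π × 0.825²/2 = 1.06912 m².
Resultant F = γ·h_c·A = 9.81 × 0.215568 × 1.06912 = 2.26089 kN.
I_c = (π/8 − 8/(9π))·r⁴ = 0.109757 × 0.825⁴ = 0.050845 m⁴.
Centre of pressure: y_p = y_c + I_c/(y_c·A) = 0.350141 + 0.050845/(0.350141 × 1.06912) = 0.350141 + 0.135825 = 0.485966 m along the plane.

y_p = 0.49 m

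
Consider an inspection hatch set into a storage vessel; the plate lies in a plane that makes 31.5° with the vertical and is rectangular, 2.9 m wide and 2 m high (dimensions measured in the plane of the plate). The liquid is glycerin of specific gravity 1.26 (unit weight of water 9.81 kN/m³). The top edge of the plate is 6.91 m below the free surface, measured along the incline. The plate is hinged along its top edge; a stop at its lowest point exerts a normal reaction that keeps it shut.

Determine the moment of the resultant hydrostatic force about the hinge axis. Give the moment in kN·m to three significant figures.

γ = 1.26 × 9.81 = 12.3606 kN/m³.
The plate makes 31.5° with the vertical, i.e. θ = 90° − 31.5° = 58.5° to the horizontal. Measuring y along the incline from the free-surface line, vertical depth h = y·sinθ with sinθ = 0.852640.
The centroid lies 2/2 = 1 m below the top edge, so y_c = 6.91 + 1 = 7.91 m and h_c = 7.91 × 0.852640 = 6.74438 m.
A = 2.9 × 2 = 5.8 m².
Resultant F = γ·h_c·A = 12.3606 × 6.74438 × 5.8 = 483.515 kN.
I_c = b·h³/12 = 2.9 × 2³/12 = 1.93333 m⁴.
Centre of pressure: y_p = y_c + I_c/(y_c·A) = 7.91 + 1.93333/(7.91 × 5.8) = 7.91 + 0.0421407 = 7.95214 m along the plane.
The resultant acts 1 + 0.0421407 = 1.04214 m (along the plate) below the hinge at the top edge, so the moment about the hinge is M = F × 1.04214 = 483.515 × 1.04214 = 503.89 kN·m.

M ≈ 504 kN·m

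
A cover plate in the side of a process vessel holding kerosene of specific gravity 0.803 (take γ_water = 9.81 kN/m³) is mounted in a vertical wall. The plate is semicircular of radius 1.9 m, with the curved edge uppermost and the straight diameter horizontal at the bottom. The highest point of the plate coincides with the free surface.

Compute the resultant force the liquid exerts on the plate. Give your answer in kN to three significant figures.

F ≈ 48.9 kN

γ = 0.803 × 9.81 = 7.87743 kN/m³.
The centroid lies 4r/(3π) = 0.806385 m above the diameter, so r − 4r/(3π) = 1.9 − 0.806385 = 1.09361 m below the topmost point, so the centroid depth is h_c = 1.09361 m.
A = πr²/2 = π × 1.9²/2 = 5.67057 m².
Resultant F = γ·h_c·A = 7.87743 × 1.09361 × 5.67057 = 48.851 kN.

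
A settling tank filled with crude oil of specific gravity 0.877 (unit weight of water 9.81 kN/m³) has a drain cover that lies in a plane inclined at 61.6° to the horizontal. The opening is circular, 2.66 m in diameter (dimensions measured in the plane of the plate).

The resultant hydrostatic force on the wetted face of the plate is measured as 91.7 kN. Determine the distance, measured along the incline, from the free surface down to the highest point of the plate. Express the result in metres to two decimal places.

y_top ≈ 0.85 m

γ = 0.877 × 9.81 = 8.60337 kN/m³.
A = π(1.33)² = 5.55716 m².
From F = γ·h_c·A, the centroid depth is h_c = 91.7/(8.60337 × 5.55716) = 1.918 m.
Let θ = 61.6° be the plate's angle to the horizontal; measure y along the incline from where the plane meets the free surface. Vertical depth h = y·sinθ with sinθ = 0.879649.
Along the incline, y_c = h_c/sinθ = 1.918/0.879649 = 2.18042 m.
The centroid is at the centre, 1.33 m below the top of the plate, so the highest point sits at y_top = 2.18042 − 1.33 = 0.85042 m along the incline.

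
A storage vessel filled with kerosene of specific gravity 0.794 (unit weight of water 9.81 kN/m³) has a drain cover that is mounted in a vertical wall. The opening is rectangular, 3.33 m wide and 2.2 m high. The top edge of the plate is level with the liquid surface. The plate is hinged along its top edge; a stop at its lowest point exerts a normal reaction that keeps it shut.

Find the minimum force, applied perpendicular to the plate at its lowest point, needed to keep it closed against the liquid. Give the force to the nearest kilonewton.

P ≈ 42 kN

γ = 0.794 × 9.81 = 7.78914 kN/m³.
The centroid lies 2.2/2 = 1.1 m below the top edge, so the centroid depth is h_c = 1.1 m.
A = 3.33 × 2.2 = 7.326 m².
Resultant F = γ·h_c·A = 7.78914 × 1.1 × 7.326 = 62.7696 kN.
I_c = b·h³/12 = 3.33 × 2.2³/12 = 2.95482 m⁴.
Centre of pressure: y_p = y_c + I_c/(y_c·A) = 1.1 + 2.95482/(1.1 × 7.326) = 1.1 + 0.366667 = 1.46667 m along the plane.
The resultant acts 1.1 + 0.366667 = 1.46667 m (along the plate) below the hinge at the top edge, so the moment about the hinge is M = F × 1.46667 = 62.7696 × 1.46667 = 92.0623 kN·m.
A normal force at the bottom, 2.2 m from the hinge, must supply this moment: P = 92.0623/2.2 = 41.8465 kN.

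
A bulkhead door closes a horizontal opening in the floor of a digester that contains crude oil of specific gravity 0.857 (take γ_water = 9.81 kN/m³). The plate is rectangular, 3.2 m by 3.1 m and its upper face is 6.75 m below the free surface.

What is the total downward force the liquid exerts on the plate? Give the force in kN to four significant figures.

F ≈ 562.9 kN

γ = 0.857 × 9.81 = 8.40717 kN/m³.
The plate is horizontal, so pressure is uniform at p = γ·h = 8.40717 × 6.75 = 56.7484 kN/m².
A = 3.2 × 3.1 = 9.92 m².
F = p·A = 56.7484 × 9.92 = 562.944 kN.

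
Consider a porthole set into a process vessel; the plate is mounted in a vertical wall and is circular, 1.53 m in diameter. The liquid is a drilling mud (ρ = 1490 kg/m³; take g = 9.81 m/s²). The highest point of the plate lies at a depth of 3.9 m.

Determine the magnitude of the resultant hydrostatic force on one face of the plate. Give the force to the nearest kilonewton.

F ≈ 125 kN

γ = ρg = 1490 × 9.81 / 1000 = 14.6169 kN/m³.
The centroid is at the centre, 0.765 m below the top of the plate, so the centroid depth is h_c = 3.9 + 0.765 = 4.665 m.
A = π(0.765)² = 1.83854 m².
Resultant F = γ·h_c·A = 14.6169 × 4.665 × 1.83854 = 125.366 kN.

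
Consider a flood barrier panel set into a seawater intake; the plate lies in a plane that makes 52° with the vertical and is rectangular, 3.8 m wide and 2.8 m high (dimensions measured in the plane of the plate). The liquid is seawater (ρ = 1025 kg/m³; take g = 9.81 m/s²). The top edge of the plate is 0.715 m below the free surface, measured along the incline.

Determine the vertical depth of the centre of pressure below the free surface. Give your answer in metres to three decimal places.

h_p = 1.492 m

γ = ρg = 1025 × 9.81 / 1000 = 10.05525 kN/m³.
The plate makes 52° with the vertical, i.e. θ = 90° − 52° = 38° to the horizontal. Measuring y along the incline from the free-surface line, vertical depth h = y·sinθ with sinθ = 0.615661.
The centroid lies 2.8/2 = 1.4 m below the top edge, so y_c = 0.715 + 1.4 = 2.115 m and h_c = 2.115 × 0.615661 = 1.30212 m.
A = 3.8 × 2.8 = 10.64 m².
Resultant F = γ·h_c·A = 10.05525 × 1.30212 × 10.64 = 139.311 kN.
I_c = b·h³/12 = 3.8 × 2.8³/12 = 6.95147 m⁴.
Centre of pressure: y_p = y_c + I_c/(y_c·A) = 2.115 + 6.95147/(2.115 × 10.64) = 2.115 + 0.308905 = 2.42391 m along the plane.
Vertically, h_p = y_p·sinθ = 2.42391 × 0.615661 = 1.49231 m.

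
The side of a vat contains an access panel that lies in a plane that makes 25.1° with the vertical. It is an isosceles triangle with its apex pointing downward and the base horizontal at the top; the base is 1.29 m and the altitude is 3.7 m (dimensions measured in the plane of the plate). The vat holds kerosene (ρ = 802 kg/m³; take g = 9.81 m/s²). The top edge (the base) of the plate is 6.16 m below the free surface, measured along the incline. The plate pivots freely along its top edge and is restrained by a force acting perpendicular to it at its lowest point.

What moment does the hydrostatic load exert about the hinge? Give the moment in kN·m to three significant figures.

M ≈ 168 kN·m

γ = ρg = 802 × 9.81 / 1000 = 7.86762 kN/m³.
The plate makes 25.1° with the vertical, i.e. θ = 90° − 25.1° = 64.9° to the horizontal. Measuring y along the incline from the free-surface line, vertical depth h = y·sinθ with sinθ = 0.905569.
With the apex down, the centroid sits h/3 = 3.7/3 = 1.23333 m below the base (the top edge), so y_c = 6.16 + 1.23333 = 7.39333 m and h_c = 7.39333 × 0.905569 = 6.69517 m.
A = ½ × 1.29 × 3.7 = 2.3865 m².
Resultant F = γ·h_c·A = 7.86762 × 6.69517 × 2.3865 = 125.709 kN.
I_c = b·h³/36 = 1.29 × 3.7³/36 = 1.81507 m⁴.
Centre of pressure: y_p = y_c + I_c/(y_c·A) = 7.39333 + 1.81507/(7.39333 × 2.3865) = 7.39333 + 0.102871 = 7.4962 m along the plane.
The resultant acts 1.23333 + 0.102871 = 1.3362 m (along the plate) below the hinge at the top edge, so the moment about the hinge is M = F × 1.3362 = 125.709 × 1.3362 = 167.972 kN·m.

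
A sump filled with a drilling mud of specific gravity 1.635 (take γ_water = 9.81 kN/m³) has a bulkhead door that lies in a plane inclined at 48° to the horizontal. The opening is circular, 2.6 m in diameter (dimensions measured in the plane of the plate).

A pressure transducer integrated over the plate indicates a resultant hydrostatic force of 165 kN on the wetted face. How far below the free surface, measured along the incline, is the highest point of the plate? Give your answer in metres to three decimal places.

γ = 1.635 × 9.81 = 16.03935 kN/m³.
A = π(1.3)² = 5.30929 m².
From F = γ·h_c·A, the centroid depth is h_c = 165/(16.03935 × 5.30929) = 1.93758 m.
Let θ = 48° be the plate's angle to the horizontal; measure y along the incline from where the plane meets the free surface. Vertical depth h = y·sinθ with sinθ = 0.743145.
Along the incline, y_c = h_c/sinθ = 1.93758/0.743145 = 2.60727 m.
The centroid is at the centre, 1.3 m below the top of the plate, so the highest point sits at y_top = 2.60727 − 1.3 = 1.30727 m along the incline.

y_top ≈ 1.307 m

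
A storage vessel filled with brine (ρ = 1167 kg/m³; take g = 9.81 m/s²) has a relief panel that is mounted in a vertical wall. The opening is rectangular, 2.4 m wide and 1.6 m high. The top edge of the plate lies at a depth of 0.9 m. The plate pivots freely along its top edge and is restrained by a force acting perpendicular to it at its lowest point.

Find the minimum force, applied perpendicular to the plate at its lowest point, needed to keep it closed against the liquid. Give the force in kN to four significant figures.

γ = ρg = 1167 × 9.81 / 1000 = 11.44827 kN/m³.
The centroid lies 1.6/2 = 0.8 m below the top edge, so the centroid depth is h_c = 0.9 + 0.8 = 1.7 m.
A = 2.4 × 1.6 = 3.84 m².
Resultant F = γ·h_c·A = 11.44827 × 1.7 × 3.84 = 74.7343 kN.
I_c = b·h³/12 = 2.4 × 1.6³/12 = 0.8192 m⁴.
Centre of pressure: y_p = y_c + I_c/(y_c·A) = 1.7 + 0.8192/(1.7 × 3.84) = 1.7 + 0.12549 = 1.82549 m along the plane.
The resultant acts 0.8 + 0.12549 = 0.92549 m (along the plate) below the hinge at the top edge, so the moment about the hinge is M = F × 0.92549 = 74.7343 × 0.92549 = 69.1658 kN·m.
A normal force at the bottom, 1.6 m from the hinge, must supply this moment: P = 69.1658/1.6 = 43.2286 kN.

P ≈ 43.23 kN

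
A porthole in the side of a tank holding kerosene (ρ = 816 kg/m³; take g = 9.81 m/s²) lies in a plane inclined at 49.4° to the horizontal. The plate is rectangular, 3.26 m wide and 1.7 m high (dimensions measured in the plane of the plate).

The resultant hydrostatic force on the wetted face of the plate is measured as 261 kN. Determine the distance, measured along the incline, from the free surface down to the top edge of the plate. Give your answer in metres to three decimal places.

γ = ρg = 816 × 9.81 / 1000 = 8.00496 kN/m³.
A = 3.26 × 1.7 = 5.542 m².
From F = γ·h_c·A, the centroid depth is h_c = 261/(8.00496 × 5.542) = 5.88322 m.
Let θ = 49.4° be the plate's angle to the horizontal; measure y along the incline from where the plane meets the free surface. Vertical depth h = y·sinθ with sinθ = 0.759271.
Along the incline, y_c = h_c/sinθ = 5.88322/0.759271 = 7.74851 m.
The centroid lies 1.7/2 = 0.85 m below the top edge, so the top edge sits at y_top = 7.74851 − 0.85 = 6.89851 m along the incline.

y_top ≈ 6.899 m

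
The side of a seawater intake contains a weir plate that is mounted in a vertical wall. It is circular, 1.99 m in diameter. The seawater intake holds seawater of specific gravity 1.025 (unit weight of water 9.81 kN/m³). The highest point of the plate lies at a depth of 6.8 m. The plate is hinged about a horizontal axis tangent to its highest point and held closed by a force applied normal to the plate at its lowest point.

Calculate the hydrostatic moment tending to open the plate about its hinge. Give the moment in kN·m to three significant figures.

M ≈ 250 kN·m

γ = 1.025 × 9.81 = 10.05525 kN/m³.
The centroid is at the centre, 0.995 m below the top of the plate, so the centroid depth is h_c = 6.8 + 0.995 = 7.795 m.
A = π(0.995)² = 3.11026 m².
Resultant F = γ·h_c·A = 10.05525 × 7.795 × 3.11026 = 243.784 kN.
I_c = πr⁴/4 = π × 0.995⁴/4 = 0.769808 m⁴.
Centre of pressure: y_p = y_c + I_c/(y_c·A) = 7.795 + 0.769808/(7.795 × 3.11026) = 7.795 + 0.0317519 = 7.82675 m along the plane.
The resultant acts 0.995 + 0.0317519 = 1.02675 m (along the plate) below the hinge at the top edge, so the moment about the hinge is M = F × 1.02675 = 243.784 × 1.02675 = 250.305 kN·m.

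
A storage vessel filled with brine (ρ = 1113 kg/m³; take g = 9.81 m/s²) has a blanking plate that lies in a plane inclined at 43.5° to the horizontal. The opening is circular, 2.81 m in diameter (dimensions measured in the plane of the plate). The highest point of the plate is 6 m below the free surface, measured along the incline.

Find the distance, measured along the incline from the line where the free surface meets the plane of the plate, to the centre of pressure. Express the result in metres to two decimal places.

y_p = 7.47 m

γ = ρg = 1113 × 9.81 / 1000 = 10.91853 kN/m³.
Let θ = 43.5° be the plate's angle to the horizontal; measure y along the incline from where the plane meets the free surface. Vertical depth h = y·sinθ with sinθ = 0.688355.
The centroid is at the centre, 1.405 m below the top of the plate, so y_c = 6 + 1.405 = 7.405 m and h_c = 7.405 × 0.688355 = 5.09727 m.
A = π(1.405)² = 6.20158 m².
Resultant F = γ·h_c·A = 10.91853 × 5.09727 × 6.20158 = 345.147 kN.
I_c = πr⁴/4 = π × 1.405⁴/4 = 3.06052 m⁴.
Centre of pressure: y_p = y_c + I_c/(y_c·A) = 7.405 + 3.06052/(7.405 × 6.20158) = 7.405 + 0.066645 = 7.47165 m along the plane.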